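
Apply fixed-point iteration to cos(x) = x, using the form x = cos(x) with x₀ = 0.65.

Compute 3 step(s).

Equation: cos(x) = x
Fixed-point form: x = cos(x)
x₀ = 0.65

x_1 = g(0.650000) = 0.796084
x_2 = g(0.796084) = 0.699511
x_3 = g(0.699511) = 0.765157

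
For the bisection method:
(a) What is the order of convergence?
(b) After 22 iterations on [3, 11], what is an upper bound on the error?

(a) Bisection has linear (order 1) convergence; the error is halved each step.

(b) Error bound = (b-a)/2^n = (11 - 3)/2^{22}
    = 8/2^{22}

(a) 1 (linear); (b) error ≤ 1.91e-06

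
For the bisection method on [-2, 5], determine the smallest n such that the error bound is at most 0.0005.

We need (b-a)/2^n ≤ 0.0005
(5 - (-2))/2^n ≤ 0.0005
7/2^n ≤ 0.0005
2^n ≥ 14000
n ≥ log₂(14000) = 13.77
n ≥ 14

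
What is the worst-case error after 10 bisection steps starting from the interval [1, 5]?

Bisection error bound: |error| ≤ (b-a)/2^n
|error| ≤ (5 - 1)/2^10 = 4/2^10
|error| ≤ 0.0039062500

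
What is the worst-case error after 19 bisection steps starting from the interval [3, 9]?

Bisection error bound: |error| ≤ (b-a)/2^n
|error| ≤ (9 - 3)/2^19 = 6/2^19
|error| ≤ 0.0000114441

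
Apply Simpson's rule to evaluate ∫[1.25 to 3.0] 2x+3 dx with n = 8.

f(x) = 2x+3
a = 1.25, b = 3.0, n = 8
h = (b - a)/n = 0.218750

Simpson's rule: (h/3)[f(x₀) + 4f(x₁) + 2f(x₂) + ... + f(xₙ)]

x_0 = 1.2500, f(x_0) = 5.500000, coefficient = 1
x_1 = 1.4688, f(x_1) = 5.937500, coefficient = 4
x_2 = 1.6875, f(x_2) = 6.375000, coefficient = 2
x_3 = 1.9062, f(x_3) = 6.812500, coefficient = 4
x_4 = 2.1250, f(x_4) = 7.250000, coefficient = 2
x_5 = 2.3438, f(x_5) = 7.687500, coefficient = 4
x_6 = 2.5625, f(x_6) = 8.125000, coefficient = 2
x_7 = 2.7812, f(x_7) = 8.562500, coefficient = 4
x_8 = 3.0000, f(x_8) = 9.000000, coefficient = 1

I ≈ (0.218750/3) × 174.000000 = 12.687500
Exact value: 12.687500
Error: 0.000000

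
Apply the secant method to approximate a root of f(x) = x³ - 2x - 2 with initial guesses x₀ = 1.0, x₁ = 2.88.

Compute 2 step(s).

f(x) = x³ - 2x - 2
x₀ = 1.0, x₁ = 2.88

Secant formula: x_{n+1} = x_n - f(x_n)(x_n - x_{n-1})/(f(x_n) - f(x_{n-1}))

Iteration 1:
  f(1.000000) = -3.000000
  f(2.880000) = 16.127872
  x_2 = 2.880000 - 16.127872×(2.880000 - 1.000000)/(16.127872 - (-3.000000))
       = 1.294858
Iteration 2:
  f(2.880000) = 16.127872
  f(1.294858) = -2.418684
  x_3 = 1.294858 - (-2.418684)×(1.294858 - 2.880000)/(-2.418684 - 16.127872)
       = 1.501578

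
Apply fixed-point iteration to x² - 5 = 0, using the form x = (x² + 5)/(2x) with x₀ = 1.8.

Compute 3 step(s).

Equation: x² - 5 = 0
Fixed-point form: x = (x² + 5)/(2x)
x₀ = 1.8

x_1 = g(1.800000) = 2.288889
x_2 = g(2.288889) = 2.236677
x_3 = g(2.236677) = 2.236068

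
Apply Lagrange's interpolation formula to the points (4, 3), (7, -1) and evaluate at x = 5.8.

Lagrange interpolation formula:
P(x) = Σ yᵢ × Lᵢ(x)
where Lᵢ(x) = Π_{j≠i} (x - xⱼ)/(xᵢ - xⱼ)

L_0(5.8) = (5.8 - 7)/(4 - 7) = 0.400000
L_1(5.8) = (5.8 - 4)/(7 - 4) = 0.600000

P(5.8) = 3×L_0(5.8) + (-1)×L_1(5.8)
P(5.8) = 0.600000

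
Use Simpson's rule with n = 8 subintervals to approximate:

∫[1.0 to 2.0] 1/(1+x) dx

f(x) = 1/(1+x)
a = 1.0, b = 2.0, n = 8
h = (b - a)/n = 0.125000

Simpson's rule: (h/3)[f(x₀) + 4f(x₁) + 2f(x₂) + ... + f(xₙ)]

x_0 = 1.0000, f(x_0) = 0.500000, coefficient = 1
x_1 = 1.1250, f(x_1) = 0.470588, coefficient = 4
x_2 = 1.2500, f(x_2) = 0.444444, coefficient = 2
x_3 = 1.3750, f(x_3) = 0.421053, coefficient = 4
x_4 = 1.5000, f(x_4) = 0.400000, coefficient = 2
x_5 = 1.6250, f(x_5) = 0.380952, coefficient = 4
x_6 = 1.7500, f(x_6) = 0.363636, coefficient = 2
x_7 = 1.8750, f(x_7) = 0.347826, coefficient = 4
x_8 = 2.0000, f(x_8) = 0.333333, coefficient = 1

I ≈ (0.125000/3) × 9.731172 = 0.405466
Exact value: 0.405465
Error: 0.000000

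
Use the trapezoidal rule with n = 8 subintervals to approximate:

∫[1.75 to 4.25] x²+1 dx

f(x) = x²+1
a = 1.75, b = 4.25, n = 8
h = (b - a)/n = 0.312500

Trapezoidal rule: (h/2)[f(x₀) + 2f(x₁) + 2f(x₂) + ... + f(xₙ)]

x_0 = 1.7500, f(x_0) = 4.062500, coefficient = 1
x_1 = 2.0625, f(x_1) = 5.253906, coefficient = 2
x_2 = 2.3750, f(x_2) = 6.640625, coefficient = 2
x_3 = 2.6875, f(x_3) = 8.222656, coefficient = 2
x_4 = 3.0000, f(x_4) = 10.000000, coefficient = 2
x_5 = 3.3125, f(x_5) = 11.972656, coefficient = 2
x_6 = 3.6250, f(x_6) = 14.140625, coefficient = 2
x_7 = 3.9375, f(x_7) = 16.503906, coefficient = 2
x_8 = 4.2500, f(x_8) = 19.062500, coefficient = 1

I ≈ (0.312500/2) × 168.593750 = 26.342773
Exact value: 26.302083
Error: 0.040690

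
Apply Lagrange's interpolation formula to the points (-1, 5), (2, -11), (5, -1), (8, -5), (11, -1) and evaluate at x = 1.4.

Lagrange interpolation formula:
P(x) = Σ yᵢ × Lᵢ(x)
where Lᵢ(x) = Π_{j≠i} (x - xⱼ)/(xᵢ - xⱼ)

L_0(1.4) = (1.4 - 2)/(-1 - 2) × (1.4 - 5)/(-1 - 5) × (1.4 - 8)/(-1 - 8) × (1.4 - 11)/(-1 - 11) = 0.070400
L_1(1.4) = (1.4 - (-1))/(2 - (-1)) × (1.4 - 5)/(2 - 5) × (1.4 - 8)/(2 - 8) × (1.4 - 11)/(2 - 11) = 1.126400
L_2(1.4) = (1.4 - (-1))/(5 - (-1)) × (1.4 - 2)/(5 - 2) × (1.4 - 8)/(5 - 8) × (1.4 - 11)/(5 - 11) = -0.281600
L_3(1.4) = (1.4 - (-1))/(8 - (-1)) × (1.4 - 2)/(8 - 2) × (1.4 - 5)/(8 - 5) × (1.4 - 11)/(8 - 11) = 0.102400
L_4(1.4) = (1.4 - (-1))/(11 - (-1)) × (1.4 - 2)/(11 - 2) × (1.4 - 5)/(11 - 5) × (1.4 - 8)/(11 - 8) = -0.017600

P(1.4) = 5×L_0(1.4) + (-11)×L_1(1.4) + (-1)×L_2(1.4) + (-5)×L_3(1.4) + (-1)×L_4(1.4)
P(1.4) = -12.251200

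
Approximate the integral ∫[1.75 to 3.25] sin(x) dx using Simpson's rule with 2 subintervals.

f(x) = sin(x)
a = 1.75, b = 3.25, n = 2
h = (b - a)/n = 0.750000

Simpson's rule: (h/3)[f(x₀) + 4f(x₁) + 2f(x₂) + ... + f(xₙ)]

x_0 = 1.7500, f(x_0) = 0.983986, coefficient = 1
x_1 = 2.5000, f(x_1) = 0.598472, coefficient = 4
x_2 = 3.2500, f(x_2) = -0.108195, coefficient = 1

I ≈ (0.750000/3) × 3.269679 = 0.817420
Exact value: 0.815884
Error: 0.001536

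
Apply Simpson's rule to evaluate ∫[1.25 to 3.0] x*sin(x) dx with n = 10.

f(x) = x*sin(x)
a = 1.25, b = 3.0, n = 10
h = (b - a)/n = 0.175000

Simpson's rule: (h/3)[f(x₀) + 4f(x₁) + 2f(x₂) + ... + f(xₙ)]

x_0 = 1.2500, f(x_0) = 1.186231, coefficient = 1
x_1 = 1.4250, f(x_1) = 1.409882, coefficient = 4
x_2 = 1.6000, f(x_2) = 1.599318, coefficient = 2
x_3 = 1.7750, f(x_3) = 1.738120, coefficient = 4
x_4 = 1.9500, f(x_4) = 1.811471, coefficient = 2
x_5 = 2.1250, f(x_5) = 1.806930, coefficient = 4
x_6 = 2.3000, f(x_6) = 1.715122, coefficient = 2
x_7 = 2.4750, f(x_7) = 1.530321, coefficient = 4
x_8 = 2.6500, f(x_8) = 1.250881, coefficient = 2
x_9 = 2.8250, f(x_9) = 0.879508, coefficient = 4
x_10 = 3.0000, f(x_10) = 0.423360, coefficient = 1

I ≈ (0.175000/3) × 43.822219 = 2.556296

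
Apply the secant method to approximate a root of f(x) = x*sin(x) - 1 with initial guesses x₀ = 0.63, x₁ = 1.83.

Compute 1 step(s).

f(x) = x*sin(x) - 1
x₀ = 0.63, x₁ = 1.83

Secant formula: x_{n+1} = x_n - f(x_n)(x_n - x_{n-1})/(f(x_n) - f(x_{n-1}))

Iteration 1:
  f(0.630000) = -0.628839
  f(1.830000) = 0.768868
  x_2 = 1.830000 - 0.768868×(1.830000 - 0.630000)/(0.768868 - (-0.628839))
       = 1.169889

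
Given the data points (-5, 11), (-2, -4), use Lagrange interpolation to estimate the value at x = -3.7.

Lagrange interpolation formula:
P(x) = Σ yᵢ × Lᵢ(x)
where Lᵢ(x) = Π_{j≠i} (x - xⱼ)/(xᵢ - xⱼ)

L_0(-3.7) = (-3.7 - (-2))/(-5 - (-2)) = 0.566667
L_1(-3.7) = (-3.7 - (-5))/(-2 - (-5)) = 0.433333

P(-3.7) = 11×L_0(-3.7) + (-4)×L_1(-3.7)
P(-3.7) = 4.500000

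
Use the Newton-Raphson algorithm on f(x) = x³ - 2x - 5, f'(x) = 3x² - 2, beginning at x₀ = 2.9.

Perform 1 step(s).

f(x) = x³ - 2x - 5
f'(x) = 3x² - 2
x₀ = 2.9

Newton-Raphson formula: x_{n+1} = x_n - f(x_n)/f'(x_n)

Iteration 1:
  f(2.900000) = 13.589000
  f'(2.900000) = 23.230000
  x_1 = 2.900000 - 13.589000/23.230000 = 2.315024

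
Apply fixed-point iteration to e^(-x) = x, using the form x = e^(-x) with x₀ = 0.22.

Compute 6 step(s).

Equation: e^(-x) = x
Fixed-point form: x = e^(-x)
x₀ = 0.22

x_1 = g(0.220000) = 0.802519
x_2 = g(0.802519) = 0.448199
x_3 = g(0.448199) = 0.638778
x_4 = g(0.638778) = 0.527937
x_5 = g(0.527937) = 0.589820
x_6 = g(0.589820) = 0.554427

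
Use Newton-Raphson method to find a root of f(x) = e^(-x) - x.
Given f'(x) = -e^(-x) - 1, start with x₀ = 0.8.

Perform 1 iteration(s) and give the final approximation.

f(x) = e^(-x) - x
f'(x) = -e^(-x) - 1
x₀ = 0.8

Newton-Raphson formula: x_{n+1} = x_n - f(x_n)/f'(x_n)

Iteration 1:
  f(0.800000) = -0.350671
  f'(0.800000) = -1.449329
  x_1 = 0.800000 - (-0.350671)/(-1.449329) = 0.558046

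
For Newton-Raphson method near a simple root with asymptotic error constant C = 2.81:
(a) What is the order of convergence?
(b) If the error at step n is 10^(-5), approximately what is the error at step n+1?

(a) Newton-Raphson has quadratic (order 2) convergence near simple roots.
    This means |e_{n+1}| ≈ C|e_n|².

(b) With |e_n| = 10^(-5) and C = 2.81:
    |e_{n+1}| ≈ 2.81 × (10^(-5))² = 2.81 × 10^(-10)

(a) 2 (quadratic); (b) |e_{n+1}| ≈ 2.810e-10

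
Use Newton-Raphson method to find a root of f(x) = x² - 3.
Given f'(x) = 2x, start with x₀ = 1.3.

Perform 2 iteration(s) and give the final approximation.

f(x) = x² - 3
f'(x) = 2x
x₀ = 1.3

Newton-Raphson formula: x_{n+1} = x_n - f(x_n)/f'(x_n)

Iteration 1:
  f(1.300000) = -1.310000
  f'(1.300000) = 2.600000
  x_1 = 1.300000 - (-1.310000)/2.600000 = 1.803846
Iteration 2:
  f(1.803846) = 0.253861
  f'(1.803846) = 3.607692
  x_2 = 1.803846 - 0.253861/3.607692 = 1.733480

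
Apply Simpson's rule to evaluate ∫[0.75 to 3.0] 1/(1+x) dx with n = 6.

f(x) = 1/(1+x)
a = 0.75, b = 3.0, n = 6
h = (b - a)/n = 0.375000

Simpson's rule: (h/3)[f(x₀) + 4f(x₁) + 2f(x₂) + ... + f(xₙ)]

x_0 = 0.7500, f(x_0) = 0.571429, coefficient = 1
x_1 = 1.1250, f(x_1) = 0.470588, coefficient = 4
x_2 = 1.5000, f(x_2) = 0.400000, coefficient = 2
x_3 = 1.8750, f(x_3) = 0.347826, coefficient = 4
x_4 = 2.2500, f(x_4) = 0.307692, coefficient = 2
x_5 = 2.6250, f(x_5) = 0.275862, coefficient = 4
x_6 = 3.0000, f(x_6) = 0.250000, coefficient = 1

I ≈ (0.375000/3) × 6.613919 = 0.826740
Exact value: 0.826679
Error: 0.000061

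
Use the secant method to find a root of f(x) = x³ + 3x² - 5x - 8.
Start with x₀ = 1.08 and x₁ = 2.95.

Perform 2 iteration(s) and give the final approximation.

f(x) = x³ + 3x² - 5x - 8
x₀ = 1.08, x₁ = 2.95

Secant formula: x_{n+1} = x_n - f(x_n)(x_n - x_{n-1})/(f(x_n) - f(x_{n-1}))

Iteration 1:
  f(1.080000) = -8.641088
  f(2.950000) = 29.029875
  x_2 = 2.950000 - 29.029875×(2.950000 - 1.080000)/(29.029875 - (-8.641088))
       = 1.508947
Iteration 2:
  f(2.950000) = 29.029875
  f(1.508947) = -5.278222
  x_3 = 1.508947 - (-5.278222)×(1.508947 - 2.950000)/(-5.278222 - 29.029875)
       = 1.730649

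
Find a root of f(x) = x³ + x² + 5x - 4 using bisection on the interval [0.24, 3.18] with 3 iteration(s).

f(x) = x³ + x² + 5x - 4
Initial interval: [0.24, 3.18]

Iteration 1:
  c_1 = (0.240000 + 3.180000)/2 = 1.710000
  f(c_1) = f(1.710000) = 12.474311
  f(a) × f(c) < 0, new interval: [0.240000, 1.710000]
Iteration 2:
  c_2 = (0.240000 + 1.710000)/2 = 0.975000
  f(c_2) = f(0.975000) = 2.752484
  f(a) × f(c) < 0, new interval: [0.240000, 0.975000]
Iteration 3:
  c_3 = (0.240000 + 0.975000)/2 = 0.607500
  f(c_3) = f(0.607500) = -0.369242
  f(a) × f(c) ≥ 0, new interval: [0.607500, 0.975000]

After 3 iteration(s), the approximation is c_3 = 0.607500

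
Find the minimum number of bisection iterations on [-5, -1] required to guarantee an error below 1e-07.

We need (b-a)/2^n ≤ 1e-07
(-1 - (-5))/2^n ≤ 1e-07
4/2^n ≤ 1e-07
2^n ≥ 40000000
n ≥ log₂(40000000) = 25.25
n ≥ 26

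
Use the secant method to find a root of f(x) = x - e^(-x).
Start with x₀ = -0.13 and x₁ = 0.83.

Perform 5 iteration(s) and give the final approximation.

f(x) = x - e^(-x)
x₀ = -0.13, x₁ = 0.83

Secant formula: x_{n+1} = x_n - f(x_n)(x_n - x_{n-1})/(f(x_n) - f(x_{n-1}))

Iteration 1:
  f(-0.130000) = -1.268828
  f(0.830000) = 0.393951
  x_2 = 0.830000 - 0.393951×(0.830000 - (-0.130000))/(0.393951 - (-1.268828))
       = 0.602554
Iteration 2:
  f(0.830000) = 0.393951
  f(0.602554) = 0.055142
  x_3 = 0.602554 - 0.055142×(0.602554 - 0.830000)/(0.055142 - 0.393951)
       = 0.565536
Iteration 3:
  f(0.602554) = 0.055142
  f(0.565536) = -0.002519
  x_4 = 0.565536 - (-0.002519)×(0.565536 - 0.602554)/(-0.002519 - 0.055142)
       = 0.567154
Iteration 4:
  f(0.565536) = -0.002519
  f(0.567154) = 0.000016
  x_5 = 0.567154 - 0.000016×(0.567154 - 0.565536)/(0.000016 - (-0.002519))
       = 0.567143
Iteration 5:
  f(0.567154) = 0.000016
  f(0.567143) = 0.000000
  x_6 = 0.567143 - 0.000000×(0.567143 - 0.567154)/(0.000000 - 0.000016)
       = 0.567143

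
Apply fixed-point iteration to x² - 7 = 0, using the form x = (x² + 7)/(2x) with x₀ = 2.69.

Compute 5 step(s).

Equation: x² - 7 = 0
Fixed-point form: x = (x² + 7)/(2x)
x₀ = 2.69

x_1 = g(2.690000) = 2.646115
x_2 = g(2.646115) = 2.645751
x_3 = g(2.645751) = 2.645751
x_4 = g(2.645751) = 2.645751
x_5 = g(2.645751) = 2.645751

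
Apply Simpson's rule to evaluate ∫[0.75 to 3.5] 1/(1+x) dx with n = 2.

f(x) = 1/(1+x)
a = 0.75, b = 3.5, n = 2
h = (b - a)/n = 1.375000

Simpson's rule: (h/3)[f(x₀) + 4f(x₁) + 2f(x₂) + ... + f(xₙ)]

x_0 = 0.7500, f(x_0) = 0.571429, coefficient = 1
x_1 = 2.1250, f(x_1) = 0.320000, coefficient = 4
x_2 = 3.5000, f(x_2) = 0.222222, coefficient = 1

I ≈ (1.375000/3) × 2.073651 = 0.950423
Exact value: 0.944462
Error: 0.005962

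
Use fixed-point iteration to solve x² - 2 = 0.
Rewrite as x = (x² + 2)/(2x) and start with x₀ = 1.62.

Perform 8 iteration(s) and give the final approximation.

Equation: x² - 2 = 0
Fixed-point form: x = (x² + 2)/(2x)
x₀ = 1.62

x_1 = g(1.620000) = 1.427284
x_2 = g(1.427284) = 1.414273
x_3 = g(1.414273) = 1.414214
x_4 = g(1.414214) = 1.414214
x_5 = g(1.414214) = 1.414214
x_6 = g(1.414214) = 1.414214
x_7 = g(1.414214) = 1.414214
x_8 = g(1.414214) = 1.414214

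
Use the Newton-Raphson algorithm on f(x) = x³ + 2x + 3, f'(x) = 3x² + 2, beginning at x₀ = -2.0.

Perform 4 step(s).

f(x) = x³ + 2x + 3
f'(x) = 3x² + 2
x₀ = -2.0

Newton-Raphson formula: x_{n+1} = x_n - f(x_n)/f'(x_n)

Iteration 1:
  f(-2.000000) = -9.000000
  f'(-2.000000) = 14.000000
  x_1 = -2.000000 - (-9.000000)/14.000000 = -1.357143
Iteration 2:
  f(-1.357143) = -2.213921
  f'(-1.357143) = 7.525510
  x_2 = -1.357143 - (-2.213921)/7.525510 = -1.062954
Iteration 3:
  f(-1.062954) = -0.326909
  f'(-1.062954) = 5.389614
  x_3 = -1.062954 - (-0.326909)/5.389614 = -1.002299
Iteration 4:
  f(-1.002299) = -0.011509
  f'(-1.002299) = 5.013808
  x_4 = -1.002299 - (-0.011509)/5.013808 = -1.000003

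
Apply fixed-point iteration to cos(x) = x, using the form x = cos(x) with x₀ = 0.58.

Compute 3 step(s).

Equation: cos(x) = x
Fixed-point form: x = cos(x)
x₀ = 0.58

x_1 = g(0.580000) = 0.836463
x_2 = g(0.836463) = 0.670093
x_3 = g(0.670093) = 0.783764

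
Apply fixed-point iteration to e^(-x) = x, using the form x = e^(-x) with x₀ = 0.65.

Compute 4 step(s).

Equation: e^(-x) = x
Fixed-point form: x = e^(-x)
x₀ = 0.65

x_1 = g(0.650000) = 0.522046
x_2 = g(0.522046) = 0.593306
x_3 = g(0.593306) = 0.552498
x_4 = g(0.552498) = 0.575510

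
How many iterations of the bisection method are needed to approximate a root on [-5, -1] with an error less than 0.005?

We need (b-a)/2^n ≤ 0.005
(-1 - (-5))/2^n ≤ 0.005
4/2^n ≤ 0.005
2^n ≥ 800
n ≥ log₂(800) = 9.64
n ≥ 10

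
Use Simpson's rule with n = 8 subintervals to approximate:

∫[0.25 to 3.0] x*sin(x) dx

f(x) = x*sin(x)
a = 0.25, b = 3.0, n = 8
h = (b - a)/n = 0.343750

Simpson's rule: (h/3)[f(x₀) + 4f(x₁) + 2f(x₂) + ... + f(xₙ)]

x_0 = 0.2500, f(x_0) = 0.061851, coefficient = 1
x_1 = 0.5938, f(x_1) = 0.332187, coefficient = 4
x_2 = 0.9375, f(x_2) = 0.755701, coefficient = 2
x_3 = 1.2812, f(x_3) = 1.227916, coefficient = 4
x_4 = 1.6250, f(x_4) = 1.622613, coefficient = 2
x_5 = 1.9688, f(x_5) = 1.814904, coefficient = 4
x_6 = 2.3125, f(x_6) = 1.705050, coefficient = 2
x_7 = 2.6562, f(x_7) = 1.239171, coefficient = 4
x_8 = 3.0000, f(x_8) = 0.423360, coefficient = 1

I ≈ (0.343750/3) × 27.108652 = 3.106200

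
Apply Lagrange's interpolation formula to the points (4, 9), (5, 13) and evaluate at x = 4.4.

Lagrange interpolation formula:
P(x) = Σ yᵢ × Lᵢ(x)
where Lᵢ(x) = Π_{j≠i} (x - xⱼ)/(xᵢ - xⱼ)

L_0(4.4) = (4.4 - 5)/(4 - 5) = 0.600000
L_1(4.4) = (4.4 - 4)/(5 - 4) = 0.400000

P(4.4) = 9×L_0(4.4) + 13×L_1(4.4)
P(4.4) = 10.600000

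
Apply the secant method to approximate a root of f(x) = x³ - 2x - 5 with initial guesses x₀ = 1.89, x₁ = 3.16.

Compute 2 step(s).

f(x) = x³ - 2x - 5
x₀ = 1.89, x₁ = 3.16

Secant formula: x_{n+1} = x_n - f(x_n)(x_n - x_{n-1})/(f(x_n) - f(x_{n-1}))

Iteration 1:
  f(1.890000) = -2.028731
  f(3.160000) = 20.234496
  x_2 = 3.160000 - 20.234496×(3.160000 - 1.890000)/(20.234496 - (-2.028731))
       = 2.005728
Iteration 2:
  f(3.160000) = 20.234496
  f(2.005728) = -0.942519
  x_3 = 2.005728 - (-0.942519)×(2.005728 - 3.160000)/(-0.942519 - 20.234496)
       = 2.057101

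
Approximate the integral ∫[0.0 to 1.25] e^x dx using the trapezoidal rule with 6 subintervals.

f(x) = e^x
a = 0.0, b = 1.25, n = 6
h = (b - a)/n = 0.208333

Trapezoidal rule: (h/2)[f(x₀) + 2f(x₁) + 2f(x₂) + ... + f(xₙ)]

x_0 = 0.0000, f(x_0) = 1.000000, coefficient = 1
x_1 = 0.2083, f(x_1) = 1.231624, coefficient = 2
x_2 = 0.4167, f(x_2) = 1.516897, coefficient = 2
x_3 = 0.6250, f(x_3) = 1.868246, coefficient = 2
x_4 = 0.8333, f(x_4) = 2.300976, coefficient = 2
x_5 = 1.0417, f(x_5) = 2.833936, coefficient = 2
x_6 = 1.2500, f(x_6) = 3.490343, coefficient = 1

I ≈ (0.208333/2) × 23.993700 = 2.499344
Exact value: 2.490343
Error: 0.009001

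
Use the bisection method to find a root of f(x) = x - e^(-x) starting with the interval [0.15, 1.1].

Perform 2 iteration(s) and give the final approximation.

f(x) = x - e^(-x)
Initial interval: [0.15, 1.1]

Iteration 1:
  c_1 = (0.150000 + 1.100000)/2 = 0.625000
  f(c_1) = f(0.625000) = 0.089739
  f(a) × f(c) < 0, new interval: [0.150000, 0.625000]
Iteration 2:
  c_2 = (0.150000 + 0.625000)/2 = 0.387500
  f(c_2) = f(0.387500) = -0.291252
  f(a) × f(c) ≥ 0, new interval: [0.387500, 0.625000]

After 2 iteration(s), the approximation is c_2 = 0.387500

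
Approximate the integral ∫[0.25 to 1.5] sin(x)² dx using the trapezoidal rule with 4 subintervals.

f(x) = sin(x)²
a = 0.25, b = 1.5, n = 4
h = (b - a)/n = 0.312500

Trapezoidal rule: (h/2)[f(x₀) + 2f(x₁) + 2f(x₂) + ... + f(xₙ)]

x_0 = 0.2500, f(x_0) = 0.061209, coefficient = 1
x_1 = 0.5625, f(x_1) = 0.284412, coefficient = 2
x_2 = 0.8750, f(x_2) = 0.589123, coefficient = 2
x_3 = 1.1875, f(x_3) = 0.860139, coefficient = 2
x_4 = 1.5000, f(x_4) = 0.994996, coefficient = 1

I ≈ (0.312500/2) × 4.523553 = 0.706805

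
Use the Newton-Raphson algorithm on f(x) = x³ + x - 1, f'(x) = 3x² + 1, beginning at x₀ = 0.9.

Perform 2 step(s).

f(x) = x³ + x - 1
f'(x) = 3x² + 1
x₀ = 0.9

Newton-Raphson formula: x_{n+1} = x_n - f(x_n)/f'(x_n)

Iteration 1:
  f(0.900000) = 0.629000
  f'(0.900000) = 3.430000
  x_1 = 0.900000 - 0.629000/3.430000 = 0.716618
Iteration 2:
  f(0.716618) = 0.084631
  f'(0.716618) = 2.540624
  x_2 = 0.716618 - 0.084631/2.540624 = 0.683307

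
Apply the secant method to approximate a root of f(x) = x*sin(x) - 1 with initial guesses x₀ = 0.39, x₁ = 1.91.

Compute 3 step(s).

f(x) = x*sin(x) - 1
x₀ = 0.39, x₁ = 1.91

Secant formula: x_{n+1} = x_n - f(x_n)(x_n - x_{n-1})/(f(x_n) - f(x_{n-1}))

Iteration 1:
  f(0.390000) = -0.851727
  f(1.910000) = 0.801168
  x_2 = 1.910000 - 0.801168×(1.910000 - 0.390000)/(0.801168 - (-0.851727))
       = 1.173247
Iteration 2:
  f(1.910000) = 0.801168
  f(1.173247) = 0.081748
  x_3 = 1.173247 - 0.081748×(1.173247 - 1.910000)/(0.081748 - 0.801168)
       = 1.089529
Iteration 3:
  f(1.173247) = 0.081748
  f(1.089529) = -0.034232
  x_4 = 1.089529 - (-0.034232)×(1.089529 - 1.173247)/(-0.034232 - 0.081748)
       = 1.114238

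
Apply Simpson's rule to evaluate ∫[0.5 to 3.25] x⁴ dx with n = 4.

f(x) = x⁴
a = 0.5, b = 3.25, n = 4
h = (b - a)/n = 0.687500

Simpson's rule: (h/3)[f(x₀) + 4f(x₁) + 2f(x₂) + ... + f(xₙ)]

x_0 = 0.5000, f(x_0) = 0.062500, coefficient = 1
x_1 = 1.1875, f(x_1) = 1.988541, coefficient = 4
x_2 = 1.8750, f(x_2) = 12.359619, coefficient = 2
x_3 = 2.5625, f(x_3) = 43.117691, coefficient = 4
x_4 = 3.2500, f(x_4) = 111.566406, coefficient = 1

I ≈ (0.687500/3) × 316.773071 = 72.593829
Exact value: 72.511914
Error: 0.081915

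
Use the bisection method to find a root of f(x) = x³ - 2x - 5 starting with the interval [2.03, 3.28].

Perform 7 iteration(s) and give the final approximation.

f(x) = x³ - 2x - 5
Initial interval: [2.03, 3.28]

Iteration 1:
  c_1 = (2.030000 + 3.280000)/2 = 2.655000
  f(c_1) = f(2.655000) = 8.405161
  f(a) × f(c) < 0, new interval: [2.030000, 2.655000]
Iteration 2:
  c_2 = (2.030000 + 2.655000)/2 = 2.342500
  f(c_2) = f(2.342500) = 3.169015
  f(a) × f(c) < 0, new interval: [2.030000, 2.342500]
Iteration 3:
  c_3 = (2.030000 + 2.342500)/2 = 2.186250
  f(c_3) = f(2.186250) = 1.077095
  f(a) × f(c) < 0, new interval: [2.030000, 2.186250]
Iteration 4:
  c_4 = (2.030000 + 2.186250)/2 = 2.108125
  f(c_4) = f(2.108125) = 0.152660
  f(a) × f(c) < 0, new interval: [2.030000, 2.108125]
Iteration 5:
  c_5 = (2.030000 + 2.108125)/2 = 2.069062
  f(c_5) = f(2.069062) = -0.280428
  f(a) × f(c) ≥ 0, new interval: [2.069062, 2.108125]
Iteration 6:
  c_6 = (2.069062 + 2.108125)/2 = 2.088594
  f(c_6) = f(2.088594) = -0.066274
  f(a) × f(c) ≥ 0, new interval: [2.088594, 2.108125]
Iteration 7:
  c_7 = (2.088594 + 2.108125)/2 = 2.098359
  f(c_7) = f(2.098359) = 0.042593
  f(a) × f(c) < 0, new interval: [2.088594, 2.098359]

After 7 iteration(s), the approximation is c_7 = 2.098359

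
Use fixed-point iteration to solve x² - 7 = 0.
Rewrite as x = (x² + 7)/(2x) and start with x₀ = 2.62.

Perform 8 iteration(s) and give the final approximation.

Equation: x² - 7 = 0
Fixed-point form: x = (x² + 7)/(2x)
x₀ = 2.62

x_1 = g(2.620000) = 2.645878
x_2 = g(2.645878) = 2.645751
x_3 = g(2.645751) = 2.645751
x_4 = g(2.645751) = 2.645751
x_5 = g(2.645751) = 2.645751
x_6 = g(2.645751) = 2.645751
x_7 = g(2.645751) = 2.645751
x_8 = g(2.645751) = 2.645751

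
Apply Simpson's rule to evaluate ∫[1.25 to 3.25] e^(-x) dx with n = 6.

f(x) = e^(-x)
a = 1.25, b = 3.25, n = 6
h = (b - a)/n = 0.333333

Simpson's rule: (h/3)[f(x₀) + 4f(x₁) + 2f(x₂) + ... + f(xₙ)]

x_0 = 1.2500, f(x_0) = 0.286505, coefficient = 1
x_1 = 1.5833, f(x_1) = 0.205290, coefficient = 4
x_2 = 1.9167, f(x_2) = 0.147096, coefficient = 2
x_3 = 2.2500, f(x_3) = 0.105399, coefficient = 4
x_4 = 2.5833, f(x_4) = 0.075522, coefficient = 2
x_5 = 2.9167, f(x_5) = 0.054114, coefficient = 4
x_6 = 3.2500, f(x_6) = 0.038774, coefficient = 1

I ≈ (0.333333/3) × 2.229726 = 0.247747
Exact value: 0.247731
Error: 0.000017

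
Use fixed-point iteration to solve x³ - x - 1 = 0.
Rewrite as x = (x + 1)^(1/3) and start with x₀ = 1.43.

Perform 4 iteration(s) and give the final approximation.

Equation: x³ - x - 1 = 0
Fixed-point form: x = (x + 1)^(1/3)
x₀ = 1.43

x_1 = g(1.430000) = 1.344421
x_2 = g(1.344421) = 1.328450
x_3 = g(1.328450) = 1.325426
x_4 = g(1.325426) = 1.324853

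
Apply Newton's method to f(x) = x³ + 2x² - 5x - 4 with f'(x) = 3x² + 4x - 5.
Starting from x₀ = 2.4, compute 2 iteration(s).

f(x) = x³ + 2x² - 5x - 4
f'(x) = 3x² + 4x - 5
x₀ = 2.4

Newton-Raphson formula: x_{n+1} = x_n - f(x_n)/f'(x_n)

Iteration 1:
  f(2.400000) = 9.344000
  f'(2.400000) = 21.880000
  x_1 = 2.400000 - 9.344000/21.880000 = 1.972943
Iteration 2:
  f(1.972943) = 1.599987
  f'(1.972943) = 14.569289
  x_2 = 1.972943 - 1.599987/14.569289 = 1.863124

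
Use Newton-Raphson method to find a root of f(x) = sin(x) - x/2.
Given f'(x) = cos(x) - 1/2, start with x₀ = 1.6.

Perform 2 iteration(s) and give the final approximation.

f(x) = sin(x) - x/2
f'(x) = cos(x) - 1/2
x₀ = 1.6

Newton-Raphson formula: x_{n+1} = x_n - f(x_n)/f'(x_n)

Iteration 1:
  f(1.600000) = 0.199574
  f'(1.600000) = -0.529200
  x_1 = 1.600000 - 0.199574/(-0.529200) = 1.977124
Iteration 2:
  f(1.977124) = -0.069983
  f'(1.977124) = -0.895238
  x_2 = 1.977124 - (-0.069983)/(-0.895238) = 1.898951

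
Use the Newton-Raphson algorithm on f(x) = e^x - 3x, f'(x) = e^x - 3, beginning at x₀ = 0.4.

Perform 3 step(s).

f(x) = e^x - 3x
f'(x) = e^x - 3
x₀ = 0.4

Newton-Raphson formula: x_{n+1} = x_n - f(x_n)/f'(x_n)

Iteration 1:
  f(0.400000) = 0.291825
  f'(0.400000) = -1.508175
  x_1 = 0.400000 - 0.291825/(-1.508175) = 0.593495
Iteration 2:
  f(0.593495) = 0.029819
  f'(0.593495) = -1.189695
  x_2 = 0.593495 - 0.029819/(-1.189695) = 0.618560
Iteration 3:
  f(0.618560) = 0.000573
  f'(0.618560) = -1.143747
  x_3 = 0.618560 - 0.000573/(-1.143747) = 0.619061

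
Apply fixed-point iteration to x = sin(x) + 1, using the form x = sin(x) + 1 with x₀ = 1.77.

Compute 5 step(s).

Equation: x = sin(x) + 1
Fixed-point form: x = sin(x) + 1
x₀ = 1.77

x_1 = g(1.770000) = 1.980224
x_2 = g(1.980224) = 1.917349
x_3 = g(1.917349) = 1.940549
x_4 = g(1.940549) = 1.932417
x_5 = g(1.932417) = 1.935325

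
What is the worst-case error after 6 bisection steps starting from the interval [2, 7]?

Bisection error bound: |error| ≤ (b-a)/2^n
|error| ≤ (7 - 2)/2^6 = 5/2^6
|error| ≤ 0.0781250000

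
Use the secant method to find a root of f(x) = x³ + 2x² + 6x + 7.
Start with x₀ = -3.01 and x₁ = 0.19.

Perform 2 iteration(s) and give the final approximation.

f(x) = x³ + 2x² + 6x + 7
x₀ = -3.01, x₁ = 0.19

Secant formula: x_{n+1} = x_n - f(x_n)(x_n - x_{n-1})/(f(x_n) - f(x_{n-1}))

Iteration 1:
  f(-3.010000) = -20.210701
  f(0.190000) = 8.219059
  x_2 = 0.190000 - 8.219059×(0.190000 - (-3.010000))/(8.219059 - (-20.210701))
       = -0.735122
Iteration 2:
  f(0.190000) = 8.219059
  f(-0.735122) = 3.272815
  x_3 = -0.735122 - 3.272815×(-0.735122 - 0.190000)/(3.272815 - 8.219059)
       = -1.347253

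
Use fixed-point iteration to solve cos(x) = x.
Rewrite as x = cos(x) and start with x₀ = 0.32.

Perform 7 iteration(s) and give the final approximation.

Equation: cos(x) = x
Fixed-point form: x = cos(x)
x₀ = 0.32

x_1 = g(0.320000) = 0.949235
x_2 = g(0.949235) = 0.582305
x_3 = g(0.582305) = 0.835197
x_4 = g(0.835197) = 0.671031
x_5 = g(0.671031) = 0.783181
x_6 = g(0.783181) = 0.708673
x_7 = g(0.708673) = 0.759226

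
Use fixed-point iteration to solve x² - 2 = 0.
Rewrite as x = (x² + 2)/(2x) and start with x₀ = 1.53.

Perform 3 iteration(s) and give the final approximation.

Equation: x² - 2 = 0
Fixed-point form: x = (x² + 2)/(2x)
x₀ = 1.53

x_1 = g(1.530000) = 1.418595
x_2 = g(1.418595) = 1.414220
x_3 = g(1.414220) = 1.414214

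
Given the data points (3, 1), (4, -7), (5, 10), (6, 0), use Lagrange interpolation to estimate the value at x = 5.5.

Lagrange interpolation formula:
P(x) = Σ yᵢ × Lᵢ(x)
where Lᵢ(x) = Π_{j≠i} (x - xⱼ)/(xᵢ - xⱼ)

L_0(5.5) = (5.5 - 4)/(3 - 4) × (5.5 - 5)/(3 - 5) × (5.5 - 6)/(3 - 6) = 0.062500
L_1(5.5) = (5.5 - 3)/(4 - 3) × (5.5 - 5)/(4 - 5) × (5.5 - 6)/(4 - 6) = -0.312500
L_2(5.5) = (5.5 - 3)/(5 - 3) × (5.5 - 4)/(5 - 4) × (5.5 - 6)/(5 - 6) = 0.937500
L_3(5.5) = (5.5 - 3)/(6 - 3) × (5.5 - 4)/(6 - 4) × (5.5 - 5)/(6 - 5) = 0.312500

P(5.5) = 1×L_0(5.5) + (-7)×L_1(5.5) + 10×L_2(5.5) + 0×L_3(5.5)
P(5.5) = 11.625000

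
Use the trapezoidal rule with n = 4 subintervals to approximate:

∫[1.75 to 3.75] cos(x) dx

f(x) = cos(x)
a = 1.75, b = 3.75, n = 4
h = (b - a)/n = 0.500000

Trapezoidal rule: (h/2)[f(x₀) + 2f(x₁) + 2f(x₂) + ... + f(xₙ)]

x_0 = 1.7500, f(x_0) = -0.178246, coefficient = 1
x_1 = 2.2500, f(x_1) = -0.628174, coefficient = 2
x_2 = 2.7500, f(x_2) = -0.924302, coefficient = 2
x_3 = 3.2500, f(x_3) = -0.994130, coefficient = 2
x_4 = 3.7500, f(x_4) = -0.820559, coefficient = 1

I ≈ (0.500000/2) × -6.092017 = -1.523004
Exact value: -1.555547
Error: 0.032543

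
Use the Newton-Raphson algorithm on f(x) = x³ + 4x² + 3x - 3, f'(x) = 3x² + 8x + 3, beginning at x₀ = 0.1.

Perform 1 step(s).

f(x) = x³ + 4x² + 3x - 3
f'(x) = 3x² + 8x + 3
x₀ = 0.1

Newton-Raphson formula: x_{n+1} = x_n - f(x_n)/f'(x_n)

Iteration 1:
  f(0.100000) = -2.659000
  f'(0.100000) = 3.830000
  x_1 = 0.100000 - (-2.659000)/3.830000 = 0.794256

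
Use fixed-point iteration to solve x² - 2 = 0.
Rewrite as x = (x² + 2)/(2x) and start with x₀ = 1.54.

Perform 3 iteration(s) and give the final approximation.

Equation: x² - 2 = 0
Fixed-point form: x = (x² + 2)/(2x)
x₀ = 1.54

x_1 = g(1.540000) = 1.419351
x_2 = g(1.419351) = 1.414223
x_3 = g(1.414223) = 1.414214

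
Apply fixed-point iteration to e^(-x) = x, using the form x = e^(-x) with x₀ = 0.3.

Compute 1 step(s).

Equation: e^(-x) = x
Fixed-point form: x = e^(-x)
x₀ = 0.3

x_1 = g(0.300000) = 0.740818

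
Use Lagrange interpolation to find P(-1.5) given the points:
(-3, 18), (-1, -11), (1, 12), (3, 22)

Lagrange interpolation formula:
P(x) = Σ yᵢ × Lᵢ(x)
where Lᵢ(x) = Π_{j≠i} (x - xⱼ)/(xᵢ - xⱼ)

L_0(-1.5) = (-1.5 - (-1))/(-3 - (-1)) × (-1.5 - 1)/(-3 - 1) × (-1.5 - 3)/(-3 - 3) = 0.117188
L_1(-1.5) = (-1.5 - (-3))/(-1 - (-3)) × (-1.5 - 1)/(-1 - 1) × (-1.5 - 3)/(-1 - 3) = 1.054688
L_2(-1.5) = (-1.5 - (-3))/(1 - (-3)) × (-1.5 - (-1))/(1 - (-1)) × (-1.5 - 3)/(1 - 3) = -0.210938
L_3(-1.5) = (-1.5 - (-3))/(3 - (-3)) × (-1.5 - (-1))/(3 - (-1)) × (-1.5 - 1)/(3 - 1) = 0.039062

P(-1.5) = 18×L_0(-1.5) + (-11)×L_1(-1.5) + 12×L_2(-1.5) + 22×L_3(-1.5)
P(-1.5) = -11.164062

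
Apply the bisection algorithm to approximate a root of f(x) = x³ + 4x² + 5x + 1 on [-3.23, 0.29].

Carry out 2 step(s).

f(x) = x³ + 4x² + 5x + 1
Initial interval: [-3.23, 0.29]

Iteration 1:
  c_1 = (-3.230000 + 0.290000)/2 = -1.470000
  f(c_1) = f(-1.470000) = -0.882923
  f(a) × f(c) ≥ 0, new interval: [-1.470000, 0.290000]
Iteration 2:
  c_2 = (-1.470000 + 0.290000)/2 = -0.590000
  f(c_2) = f(-0.590000) = -0.762979
  f(a) × f(c) ≥ 0, new interval: [-0.590000, 0.290000]

After 2 iteration(s), the approximation is c_2 = -0.590000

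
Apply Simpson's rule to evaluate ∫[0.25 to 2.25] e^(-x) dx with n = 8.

f(x) = e^(-x)
a = 0.25, b = 2.25, n = 8
h = (b - a)/n = 0.250000

Simpson's rule: (h/3)[f(x₀) + 4f(x₁) + 2f(x₂) + ... + f(xₙ)]

x_0 = 0.2500, f(x_0) = 0.778801, coefficient = 1
x_1 = 0.5000, f(x_1) = 0.606531, coefficient = 4
x_2 = 0.7500, f(x_2) = 0.472367, coefficient = 2
x_3 = 1.0000, f(x_3) = 0.367879, coefficient = 4
x_4 = 1.2500, f(x_4) = 0.286505, coefficient = 2
x_5 = 1.5000, f(x_5) = 0.223130, coefficient = 4
x_6 = 1.7500, f(x_6) = 0.173774, coefficient = 2
x_7 = 2.0000, f(x_7) = 0.135335, coefficient = 4
x_8 = 2.2500, f(x_8) = 0.105399, coefficient = 1

I ≈ (0.250000/3) × 8.080993 = 0.673416
Exact value: 0.673402
Error: 0.000015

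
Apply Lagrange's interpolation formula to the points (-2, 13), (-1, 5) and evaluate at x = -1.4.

Lagrange interpolation formula:
P(x) = Σ yᵢ × Lᵢ(x)
where Lᵢ(x) = Π_{j≠i} (x - xⱼ)/(xᵢ - xⱼ)

L_0(-1.4) = (-1.4 - (-1))/(-2 - (-1)) = 0.400000
L_1(-1.4) = (-1.4 - (-2))/(-1 - (-2)) = 0.600000

P(-1.4) = 13×L_0(-1.4) + 5×L_1(-1.4)
P(-1.4) = 8.200000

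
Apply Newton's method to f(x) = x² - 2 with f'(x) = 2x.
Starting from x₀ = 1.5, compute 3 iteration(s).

f(x) = x² - 2
f'(x) = 2x
x₀ = 1.5

Newton-Raphson formula: x_{n+1} = x_n - f(x_n)/f'(x_n)

Iteration 1:
  f(1.500000) = 0.250000
  f'(1.500000) = 3.000000
  x_1 = 1.500000 - 0.250000/3.000000 = 1.416667
Iteration 2:
  f(1.416667) = 0.006944
  f'(1.416667) = 2.833333
  x_2 = 1.416667 - 0.006944/2.833333 = 1.414216
Iteration 3:
  f(1.414216) = 0.000006
  f'(1.414216) = 2.828431
  x_3 = 1.414216 - 0.000006/2.828431 = 1.414214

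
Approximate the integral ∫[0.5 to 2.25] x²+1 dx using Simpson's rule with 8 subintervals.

f(x) = x²+1
a = 0.5, b = 2.25, n = 8
h = (b - a)/n = 0.218750

Simpson's rule: (h/3)[f(x₀) + 4f(x₁) + 2f(x₂) + ... + f(xₙ)]

x_0 = 0.5000, f(x_0) = 1.250000, coefficient = 1
x_1 = 0.7188, f(x_1) = 1.516602, coefficient = 4
x_2 = 0.9375, f(x_2) = 1.878906, coefficient = 2
x_3 = 1.1562, f(x_3) = 2.336914, coefficient = 4
x_4 = 1.3750, f(x_4) = 2.890625, coefficient = 2
x_5 = 1.5938, f(x_5) = 3.540039, coefficient = 4
x_6 = 1.8125, f(x_6) = 4.285156, coefficient = 2
x_7 = 2.0312, f(x_7) = 5.125977, coefficient = 4
x_8 = 2.2500, f(x_8) = 6.062500, coefficient = 1

I ≈ (0.218750/3) × 75.500000 = 5.505208
Exact value: 5.505208
Error: 0.000000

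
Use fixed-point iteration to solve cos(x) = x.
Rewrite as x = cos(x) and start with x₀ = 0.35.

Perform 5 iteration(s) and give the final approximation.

Equation: cos(x) = x
Fixed-point form: x = cos(x)
x₀ = 0.35

x_1 = g(0.350000) = 0.939373
x_2 = g(0.939373) = 0.590294
x_3 = g(0.590294) = 0.830777
x_4 = g(0.830777) = 0.674302
x_5 = g(0.674302) = 0.781143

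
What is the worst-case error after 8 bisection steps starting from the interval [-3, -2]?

Bisection error bound: |error| ≤ (b-a)/2^n
|error| ≤ (-2 - (-3))/2^8 = 1/2^8
|error| ≤ 0.0039062500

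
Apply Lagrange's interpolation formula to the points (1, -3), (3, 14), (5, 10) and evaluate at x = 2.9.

Lagrange interpolation formula:
P(x) = Σ yᵢ × Lᵢ(x)
where Lᵢ(x) = Π_{j≠i} (x - xⱼ)/(xᵢ - xⱼ)

L_0(2.9) = (2.9 - 3)/(1 - 3) × (2.9 - 5)/(1 - 5) = 0.026250
L_1(2.9) = (2.9 - 1)/(3 - 1) × (2.9 - 5)/(3 - 5) = 0.997500
L_2(2.9) = (2.9 - 1)/(5 - 1) × (2.9 - 3)/(5 - 3) = -0.023750

P(2.9) = (-3)×L_0(2.9) + 14×L_1(2.9) + 10×L_2(2.9)
P(2.9) = 13.648750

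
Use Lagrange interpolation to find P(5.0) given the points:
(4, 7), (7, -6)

Lagrange interpolation formula:
P(x) = Σ yᵢ × Lᵢ(x)
where Lᵢ(x) = Π_{j≠i} (x - xⱼ)/(xᵢ - xⱼ)

L_0(5.0) = (5.0 - 7)/(4 - 7) = 0.666667
L_1(5.0) = (5.0 - 4)/(7 - 4) = 0.333333

P(5.0) = 7×L_0(5.0) + (-6)×L_1(5.0)
P(5.0) = 2.666667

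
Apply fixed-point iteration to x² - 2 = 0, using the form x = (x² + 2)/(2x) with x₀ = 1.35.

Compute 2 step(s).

Equation: x² - 2 = 0
Fixed-point form: x = (x² + 2)/(2x)
x₀ = 1.35

x_1 = g(1.350000) = 1.415741
x_2 = g(1.415741) = 1.414214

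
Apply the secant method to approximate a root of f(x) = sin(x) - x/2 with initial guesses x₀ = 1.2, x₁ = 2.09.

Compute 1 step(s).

f(x) = sin(x) - x/2
x₀ = 1.2, x₁ = 2.09

Secant formula: x_{n+1} = x_n - f(x_n)(x_n - x_{n-1})/(f(x_n) - f(x_{n-1}))

Iteration 1:
  f(1.200000) = 0.332039
  f(2.090000) = -0.176785
  x_2 = 2.090000 - (-0.176785)×(2.090000 - 1.200000)/(-0.176785 - 0.332039)
       = 1.780779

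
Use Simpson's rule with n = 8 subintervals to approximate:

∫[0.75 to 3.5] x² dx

f(x) = x²
a = 0.75, b = 3.5, n = 8
h = (b - a)/n = 0.343750

Simpson's rule: (h/3)[f(x₀) + 4f(x₁) + 2f(x₂) + ... + f(xₙ)]

x_0 = 0.7500, f(x_0) = 0.562500, coefficient = 1
x_1 = 1.0938, f(x_1) = 1.196289, coefficient = 4
x_2 = 1.4375, f(x_2) = 2.066406, coefficient = 2
x_3 = 1.7812, f(x_3) = 3.172852, coefficient = 4
x_4 = 2.1250, f(x_4) = 4.515625, coefficient = 2
x_5 = 2.4688, f(x_5) = 6.094727, coefficient = 4
x_6 = 2.8125, f(x_6) = 7.910156, coefficient = 2
x_7 = 3.1562, f(x_7) = 9.961914, coefficient = 4
x_8 = 3.5000, f(x_8) = 12.250000, coefficient = 1

I ≈ (0.343750/3) × 123.500000 = 14.151042
Exact value: 14.151042
Error: 0.000000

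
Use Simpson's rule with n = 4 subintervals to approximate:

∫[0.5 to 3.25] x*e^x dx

f(x) = x*e^x
a = 0.5, b = 3.25, n = 4
h = (b - a)/n = 0.687500

Simpson's rule: (h/3)[f(x₀) + 4f(x₁) + 2f(x₂) + ... + f(xₙ)]

x_0 = 0.5000, f(x_0) = 0.824361, coefficient = 1
x_1 = 1.1875, f(x_1) = 3.893663, coefficient = 4
x_2 = 1.8750, f(x_2) = 12.226536, coefficient = 2
x_3 = 2.5625, f(x_3) = 33.231006, coefficient = 4
x_4 = 3.2500, f(x_4) = 83.818605, coefficient = 1

I ≈ (0.687500/3) × 257.594710 = 59.032121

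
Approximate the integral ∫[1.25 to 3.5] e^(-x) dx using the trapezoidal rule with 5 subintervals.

f(x) = e^(-x)
a = 1.25, b = 3.5, n = 5
h = (b - a)/n = 0.450000

Trapezoidal rule: (h/2)[f(x₀) + 2f(x₁) + 2f(x₂) + ... + f(xₙ)]

x_0 = 1.2500, f(x_0) = 0.286505, coefficient = 1
x_1 = 1.7000, f(x_1) = 0.182684, coefficient = 2
x_2 = 2.1500, f(x_2) = 0.116484, coefficient = 2
x_3 = 2.6000, f(x_3) = 0.074274, coefficient = 2
x_4 = 3.0500, f(x_4) = 0.047359, coefficient = 2
x_5 = 3.5000, f(x_5) = 0.030197, coefficient = 1

I ≈ (0.450000/2) × 1.158303 = 0.260618
Exact value: 0.256307
Error: 0.004311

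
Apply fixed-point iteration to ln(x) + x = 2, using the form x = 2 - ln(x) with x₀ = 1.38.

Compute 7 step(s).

Equation: ln(x) + x = 2
Fixed-point form: x = 2 - ln(x)
x₀ = 1.38

x_1 = g(1.380000) = 1.677917
x_2 = g(1.677917) = 1.482447
x_3 = g(1.482447) = 1.606306
x_4 = g(1.606306) = 1.526063
x_5 = g(1.526063) = 1.577309
x_6 = g(1.577309) = 1.544280
x_7 = g(1.544280) = 1.565442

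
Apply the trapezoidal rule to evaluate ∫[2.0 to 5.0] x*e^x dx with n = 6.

f(x) = x*e^x
a = 2.0, b = 5.0, n = 6
h = (b - a)/n = 0.500000

Trapezoidal rule: (h/2)[f(x₀) + 2f(x₁) + 2f(x₂) + ... + f(xₙ)]

x_0 = 2.0000, f(x_0) = 14.778112, coefficient = 1
x_1 = 2.5000, f(x_1) = 30.456235, coefficient = 2
x_2 = 3.0000, f(x_2) = 60.256611, coefficient = 2
x_3 = 3.5000, f(x_3) = 115.904082, coefficient = 2
x_4 = 4.0000, f(x_4) = 218.392600, coefficient = 2
x_5 = 4.5000, f(x_5) = 405.077091, coefficient = 2
x_6 = 5.0000, f(x_6) = 742.065796, coefficient = 1

I ≈ (0.500000/2) × 2417.017145 = 604.254286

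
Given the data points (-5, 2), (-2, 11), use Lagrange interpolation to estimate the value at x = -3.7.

Lagrange interpolation formula:
P(x) = Σ yᵢ × Lᵢ(x)
where Lᵢ(x) = Π_{j≠i} (x - xⱼ)/(xᵢ - xⱼ)

L_0(-3.7) = (-3.7 - (-2))/(-5 - (-2)) = 0.566667
L_1(-3.7) = (-3.7 - (-5))/(-2 - (-5)) = 0.433333

P(-3.7) = 2×L_0(-3.7) + 11×L_1(-3.7)
P(-3.7) = 5.900000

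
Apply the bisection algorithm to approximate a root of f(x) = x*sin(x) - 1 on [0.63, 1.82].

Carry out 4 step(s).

f(x) = x*sin(x) - 1
Initial interval: [0.63, 1.82]

Iteration 1:
  c_1 = (0.630000 + 1.820000)/2 = 1.225000
  f(c_1) = f(1.225000) = 0.152487
  f(a) × f(c) < 0, new interval: [0.630000, 1.225000]
Iteration 2:
  c_2 = (0.630000 + 1.225000)/2 = 0.927500
  f(c_2) = f(0.927500) = -0.257886
  f(a) × f(c) ≥ 0, new interval: [0.927500, 1.225000]
Iteration 3:
  c_3 = (0.927500 + 1.225000)/2 = 1.076250
  f(c_3) = f(1.076250) = -0.052702
  f(a) × f(c) ≥ 0, new interval: [1.076250, 1.225000]
Iteration 4:
  c_4 = (1.076250 + 1.225000)/2 = 1.150625
  f(c_4) = f(1.150625) = 0.050543
  f(a) × f(c) < 0, new interval: [1.076250, 1.150625]

After 4 iteration(s), the approximation is c_4 = 1.150625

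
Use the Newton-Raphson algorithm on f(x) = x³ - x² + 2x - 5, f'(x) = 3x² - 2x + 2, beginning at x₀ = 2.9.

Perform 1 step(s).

f(x) = x³ - x² + 2x - 5
f'(x) = 3x² - 2x + 2
x₀ = 2.9

Newton-Raphson formula: x_{n+1} = x_n - f(x_n)/f'(x_n)

Iteration 1:
  f(2.900000) = 16.779000
  f'(2.900000) = 21.430000
  x_1 = 2.900000 - 16.779000/21.430000 = 2.117032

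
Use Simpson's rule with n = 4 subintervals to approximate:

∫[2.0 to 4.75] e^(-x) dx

f(x) = e^(-x)
a = 2.0, b = 4.75, n = 4
h = (b - a)/n = 0.687500

Simpson's rule: (h/3)[f(x₀) + 4f(x₁) + 2f(x₂) + ... + f(xₙ)]

x_0 = 2.0000, f(x_0) = 0.135335, coefficient = 1
x_1 = 2.6875, f(x_1) = 0.068051, coefficient = 4
x_2 = 3.3750, f(x_2) = 0.034218, coefficient = 2
x_3 = 4.0625, f(x_3) = 0.017206, coefficient = 4
x_4 = 4.7500, f(x_4) = 0.008652, coefficient = 1

I ≈ (0.687500/3) × 0.553450 = 0.126832
Exact value: 0.126684
Error: 0.000149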